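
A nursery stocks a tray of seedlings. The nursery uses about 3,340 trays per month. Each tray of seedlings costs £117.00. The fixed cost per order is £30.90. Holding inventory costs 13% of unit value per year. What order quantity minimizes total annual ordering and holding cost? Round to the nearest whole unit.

Annual demand D = 3,340 × 12 = 40,080.
Holding cost H = 0.13 × £117.00 = £15.2100 per unit per year.
EOQ = √(2DS / H) = √(2 × 40,080 × 30.9 / 15.21).
= √(2,476,944 / 15.21) = √162,849.7041 ≈ 403.546.

Q* ≈ 404 trays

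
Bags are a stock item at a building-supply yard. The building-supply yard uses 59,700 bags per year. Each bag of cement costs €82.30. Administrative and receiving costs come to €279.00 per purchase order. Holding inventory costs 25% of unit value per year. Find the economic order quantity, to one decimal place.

Q* ≈ 1,272.4 bags

Holding cost H = 0.25 × €82.30 = €20.5750 per unit per year.
EOQ = √(2DS / H) = √(2 × 59,700 × 279 / 20.575).
= √(33,312,600 / 20.575) = √1,619,081.4095 ≈ 1272.431.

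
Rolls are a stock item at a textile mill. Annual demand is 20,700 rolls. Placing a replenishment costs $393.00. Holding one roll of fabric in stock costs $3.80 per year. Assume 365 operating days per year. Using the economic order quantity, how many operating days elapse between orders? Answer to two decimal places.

T ≈ 36.49 days

The optimal lot size = √(2DS/H) = √(2 × 20,700 × 393 / 3.8) ≈ 2069.21.
Cycle time = Q*/D × 365 = 2069.21 / 20,700 × 365 ≈ 36.486 days.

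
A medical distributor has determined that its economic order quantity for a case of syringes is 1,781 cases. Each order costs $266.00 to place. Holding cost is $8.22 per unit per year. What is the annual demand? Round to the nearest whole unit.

D ≈ 49,010 cases per year

Squaring Q* = √(2DS/H) gives Q*² = 2DS/H.
From Q* = √(2DS/H): D = Q*²H / (2S) = 1,781² × 8.22 / (2 × 266) = 49010.375.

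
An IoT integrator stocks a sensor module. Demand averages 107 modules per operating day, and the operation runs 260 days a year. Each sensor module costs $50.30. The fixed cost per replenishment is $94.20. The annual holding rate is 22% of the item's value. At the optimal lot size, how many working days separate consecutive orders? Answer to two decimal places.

T ≈ 6.43 days

Annual demand D = 107 × 260 = 27,820.
Holding cost H = 0.22 × $50.30 = $11.0660 per unit per year.
EOQ = √(2DS/H) = √(2 × 27,820 × 94.2 / 11.066) ≈ 688.21.
Cycle time = Q*/D × 260 = 688.21 / 27,820 × 260 ≈ 6.432 days.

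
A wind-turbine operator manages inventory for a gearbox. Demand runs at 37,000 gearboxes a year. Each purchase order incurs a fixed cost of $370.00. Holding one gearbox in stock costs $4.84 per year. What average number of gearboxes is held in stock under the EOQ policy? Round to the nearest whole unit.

Q* = √(2DS/H) = √(2 × 37,000 × 370 / 4.84) ≈ 2378.45.
Average inventory = Q*/2 ≈ 2378.45 / 2 = 1189.225.

Average inventory ≈ 1,189 gearboxes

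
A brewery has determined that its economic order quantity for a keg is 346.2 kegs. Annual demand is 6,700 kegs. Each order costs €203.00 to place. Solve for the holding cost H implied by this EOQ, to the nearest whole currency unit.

The basic EOQ model gives Q* = √(2DS/H); rearrange for the unknown.
From Q* = √(2DS/H): H = 2DS / Q*² = 2 × 6,700 × 203 / 346.2² = 22.6959.

H ≈ €23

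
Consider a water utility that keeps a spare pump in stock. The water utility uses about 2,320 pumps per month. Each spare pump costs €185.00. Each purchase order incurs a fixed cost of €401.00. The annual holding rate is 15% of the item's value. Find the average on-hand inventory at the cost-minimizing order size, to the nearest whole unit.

Average inventory ≈ 448 pumps

Annual demand D = 2,320 × 12 = 27,840.
Holding cost H = 0.15 × €185.00 = €27.7500 per unit per year.
The optimal lot size = √(2DS/H) = √(2 × 27,840 × 401 / 27.75) ≈ 897.00.
Average inventory = Q*/2 ≈ 897.00 / 2 = 448.498.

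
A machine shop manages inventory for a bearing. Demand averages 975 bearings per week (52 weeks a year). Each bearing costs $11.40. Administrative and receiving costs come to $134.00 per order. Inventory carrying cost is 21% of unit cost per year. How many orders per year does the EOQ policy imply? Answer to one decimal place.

N ≈ 21.3 orders per year

Annual demand D = 975 × 52 = 50,700.
Holding cost H = 0.21 × $11.40 = $2.3940 per unit per year.
EOQ = √(2DS/H) = √(2 × 50,700 × 134 / 2.394) ≈ 2382.37.
Orders per year = D / Q* = 50,700 / 2382.37 ≈ 21.281.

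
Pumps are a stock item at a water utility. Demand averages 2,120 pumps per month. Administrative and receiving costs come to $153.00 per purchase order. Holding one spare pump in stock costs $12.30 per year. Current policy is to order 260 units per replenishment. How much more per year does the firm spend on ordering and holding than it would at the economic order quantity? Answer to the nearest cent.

Extra cost ≈ $6,784.21 per year

Annual demand D = 2,120 × 12 = 25,440.
EOQ = √(2DS/H) = √(2 × 25,440 × 153 / 12.3) ≈ 795.55.
Cost at Q* = (D/Q*)S + (Q*/2)H = √(2DSH) ≈ $9,785.25.
Cost at Q = 260: (25,440/260)×153 + (260/2)×12.3 = $14,970.46 + $1,599.00 = $16,569.46.
Excess = $16,569.46 − $9,785.25 = $6,784.21.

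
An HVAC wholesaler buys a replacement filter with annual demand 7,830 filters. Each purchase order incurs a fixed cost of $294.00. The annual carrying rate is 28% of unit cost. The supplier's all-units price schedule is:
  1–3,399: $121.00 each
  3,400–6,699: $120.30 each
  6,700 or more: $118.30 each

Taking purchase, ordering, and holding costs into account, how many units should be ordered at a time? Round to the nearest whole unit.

Q* ≈ 369 filters

Holding cost per unit per year at price C is H = 0.28·C.
Evaluate total cost at each tier's feasible EOQ or, if the EOQ is below the tier, at the tier's minimum quantity.
EOQ at $121.00 = 368.6 (feasible in tier 1): TC = 7,830×$121.00 + (7,830/368.6)×294 + (368.6/2)×0.28×$121.00 = $959,919.39.
EOQ at $120.30 = 369.7 < 3400, so use break Q=3400: TC = 7,830×$120.30 + (7,830/3400.0)×294 + (3400.0/2)×0.28×$120.30 = $999,888.86.
EOQ at $118.30 = 372.8 < 6700, so use break Q=6700: TC = 7,830×$118.30 + (7,830/6700.0)×294 + (6700.0/2)×0.28×$118.30 = $1,037,597.99.
Lowest total cost is $959,919.39 at Q = 368.6.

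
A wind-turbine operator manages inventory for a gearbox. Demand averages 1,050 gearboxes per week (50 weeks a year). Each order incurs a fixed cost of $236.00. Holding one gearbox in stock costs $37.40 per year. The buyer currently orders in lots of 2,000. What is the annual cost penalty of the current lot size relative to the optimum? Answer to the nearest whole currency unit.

Annual demand D = 1,050 × 50 = 52,500.
EOQ = √(2DS/H) = √(2 × 52,500 × 236 / 37.4) ≈ 813.98.
Cost at Q* = (D/Q*)S + (Q*/2)H = √(2DSH) ≈ $30,442.93.
Cost at Q = 2,000: (52,500/2,000)×236 + (2,000/2)×37.4 = $6,195.00 + $37,400.00 = $43,595.00.
Excess = $43,595.00 − $30,442.93 = $13,152.07.

Extra cost ≈ $13,152 per year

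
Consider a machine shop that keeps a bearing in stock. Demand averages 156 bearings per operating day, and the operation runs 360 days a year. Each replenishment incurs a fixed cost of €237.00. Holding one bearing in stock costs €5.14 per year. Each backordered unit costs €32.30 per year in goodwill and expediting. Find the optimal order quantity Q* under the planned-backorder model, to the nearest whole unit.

Annual demand D = 156 × 360 = 56,160.
With planned backorders, Q* = √(2DS/H) · √((H+B)/B).
√(2DS/H) = √(2 × 56,160 × 237 / 5.14) = 2275.732.
√((H+B)/B) = √((5.14+32.3)/32.3) = 1.0766.
Q* ≈ 2450.123.

Q* ≈ 2,450 bearings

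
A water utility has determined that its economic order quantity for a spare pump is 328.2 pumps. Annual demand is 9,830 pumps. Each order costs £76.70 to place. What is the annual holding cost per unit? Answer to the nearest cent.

H ≈ £14.00

The basic EOQ model gives Q* = √(2DS/H); rearrange for the unknown.
From Q* = √(2DS/H): H = 2DS / Q*² = 2 × 9,830 × 76.7 / 328.2² = 13.9992.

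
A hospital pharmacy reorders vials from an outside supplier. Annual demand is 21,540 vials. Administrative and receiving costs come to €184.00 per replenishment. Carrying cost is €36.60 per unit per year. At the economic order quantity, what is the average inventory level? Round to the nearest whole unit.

Average inventory ≈ 233 vials

Q* = √(2DS/H) = √(2 × 21,540 × 184 / 36.6) ≈ 465.38.
Average inventory = Q*/2 ≈ 465.38 / 2 = 232.689.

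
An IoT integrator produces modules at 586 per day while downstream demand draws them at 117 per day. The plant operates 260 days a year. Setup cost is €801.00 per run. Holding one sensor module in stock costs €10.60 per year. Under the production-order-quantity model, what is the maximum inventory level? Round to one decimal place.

I_max ≈ 1,918.2 modules

Annual demand D = 117 × 260 = 30,420.
Production build-up factor (1 − d/p) = 1 − 117/586 = 0.8003.
Q* = √(2DS / (H(1 − d/p))) = √(2 × 30,420 × 801 / (10.6 × 0.8003)).
= √(48,732,840 / 8.4836) ≈ 2396.737.
Maximum inventory = Q*(1 − d/p) = 2396.737 × 0.8003 ≈ 1918.207.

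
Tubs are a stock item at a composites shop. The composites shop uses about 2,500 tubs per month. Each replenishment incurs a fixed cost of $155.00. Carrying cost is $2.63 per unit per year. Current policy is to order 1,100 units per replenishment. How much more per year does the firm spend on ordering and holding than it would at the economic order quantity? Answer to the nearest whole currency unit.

Annual demand D = 2,500 × 12 = 30,000.
EOQ = √(2DS/H) = √(2 × 30,000 × 155 / 2.63) ≈ 1880.46.
Cost at Q* = (D/Q*)S + (Q*/2)H = √(2DSH) ≈ $4,945.60.
Cost at Q = 1,100: (30,000/1,100)×155 + (1,100/2)×2.63 = $4,227.27 + $1,446.50 = $5,673.77.
Excess = $5,673.77 − $4,945.60 = $728.17.

Extra cost ≈ $728 per year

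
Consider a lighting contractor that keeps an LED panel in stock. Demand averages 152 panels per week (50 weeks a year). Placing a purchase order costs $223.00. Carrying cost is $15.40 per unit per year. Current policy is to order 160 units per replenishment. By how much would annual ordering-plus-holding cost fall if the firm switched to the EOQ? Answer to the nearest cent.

Extra cost ≈ $4,599.55 per year

Annual demand D = 152 × 50 = 7,600.
EOQ = √(2DS/H) = √(2 × 7,600 × 223 / 15.4) ≈ 469.15.
Cost at Q* = (D/Q*)S + (Q*/2)H = √(2DSH) ≈ $7,224.95.
Cost at Q = 160: (7,600/160)×223 + (160/2)×15.4 = $10,592.50 + $1,232.00 = $11,824.50.
Excess = $11,824.50 − $7,224.95 = $4,599.55.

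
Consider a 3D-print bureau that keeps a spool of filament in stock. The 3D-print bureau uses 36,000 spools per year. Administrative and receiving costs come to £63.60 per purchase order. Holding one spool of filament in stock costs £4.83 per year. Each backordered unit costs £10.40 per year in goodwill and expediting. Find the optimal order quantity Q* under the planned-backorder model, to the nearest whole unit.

With planned backorders, Q* = √(2DS/H) · √((H+B)/B).
√(2DS/H) = √(2 × 36,000 × 63.6 / 4.83) = 973.691.
√((H+B)/B) = √((4.83+10.4)/10.4) = 1.2101.
Q* ≈ 1178.296.

Q* ≈ 1,178 spools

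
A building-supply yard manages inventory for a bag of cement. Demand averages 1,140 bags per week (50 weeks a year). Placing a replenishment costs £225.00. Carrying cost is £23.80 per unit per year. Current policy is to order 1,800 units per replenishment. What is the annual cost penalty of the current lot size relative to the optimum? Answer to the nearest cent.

Annual demand D = 1,140 × 50 = 57,000.
EOQ = √(2DS/H) = √(2 × 57,000 × 225 / 23.8) ≈ 1038.14.
Cost at Q* = (D/Q*)S + (Q*/2)H = √(2DSH) ≈ £24,707.69.
Cost at Q = 1,800: (57,000/1,800)×225 + (1,800/2)×23.8 = £7,125.00 + £21,420.00 = £28,545.00.
Excess = £28,545.00 − £24,707.69 = £3,837.31.

Extra cost ≈ £3,837.31 per year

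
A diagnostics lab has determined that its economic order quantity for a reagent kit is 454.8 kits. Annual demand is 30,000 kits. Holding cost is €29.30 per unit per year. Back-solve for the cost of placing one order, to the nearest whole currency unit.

S ≈ €101

Squaring Q* = √(2DS/H) gives Q*² = 2DS/H.
From Q* = √(2DS/H): S = Q*²H / (2D) = 454.8² × 29.3 / (2 × 30,000) = 101.0084.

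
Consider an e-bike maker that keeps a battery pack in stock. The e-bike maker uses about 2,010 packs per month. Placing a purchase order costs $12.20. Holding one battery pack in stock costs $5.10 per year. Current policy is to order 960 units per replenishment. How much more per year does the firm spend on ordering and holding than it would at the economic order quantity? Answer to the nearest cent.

Extra cost ≈ $1,022.04 per year

Annual demand D = 2,010 × 12 = 24,120.
EOQ = √(2DS/H) = √(2 × 24,120 × 12.2 / 5.1) ≈ 339.70.
Cost at Q* = (D/Q*)S + (Q*/2)H = √(2DSH) ≈ $1,732.48.
Cost at Q = 960: (24,120/960)×12.2 + (960/2)×5.1 = $306.52 + $2,448.00 = $2,754.53.
Excess = $2,754.53 − $1,732.48 = $1,022.04.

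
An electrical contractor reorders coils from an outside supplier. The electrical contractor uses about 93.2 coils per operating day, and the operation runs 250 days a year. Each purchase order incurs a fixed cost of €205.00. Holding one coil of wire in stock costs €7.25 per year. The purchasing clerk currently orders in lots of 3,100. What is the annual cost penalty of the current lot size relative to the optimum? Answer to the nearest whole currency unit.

Extra cost ≈ €4,456 per year

Annual demand D = 93.2 × 250 = 23,300.
EOQ = √(2DS/H) = √(2 × 23,300 × 205 / 7.25) ≈ 1147.89.
Cost at Q* = (D/Q*)S + (Q*/2)H = √(2DSH) ≈ €8,322.21.
Cost at Q = 3,100: (23,300/3,100)×205 + (3,100/2)×7.25 = €1,540.81 + €11,237.50 = €12,778.31.
Excess = €12,778.31 − €8,322.21 = €4,456.09.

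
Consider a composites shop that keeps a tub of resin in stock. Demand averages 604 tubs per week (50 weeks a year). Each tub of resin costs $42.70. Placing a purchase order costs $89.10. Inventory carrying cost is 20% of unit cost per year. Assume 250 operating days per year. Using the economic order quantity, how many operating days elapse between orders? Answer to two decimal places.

T ≈ 6.57 days

Annual demand D = 604 × 50 = 30,200.
Holding cost H = 0.20 × $42.70 = $8.5400 per unit per year.
EOQ = √(2DS/H) = √(2 × 30,200 × 89.1 / 8.54) ≈ 793.83.
Cycle time = Q*/D × 250 = 793.83 / 30,200 × 250 ≈ 6.571 days.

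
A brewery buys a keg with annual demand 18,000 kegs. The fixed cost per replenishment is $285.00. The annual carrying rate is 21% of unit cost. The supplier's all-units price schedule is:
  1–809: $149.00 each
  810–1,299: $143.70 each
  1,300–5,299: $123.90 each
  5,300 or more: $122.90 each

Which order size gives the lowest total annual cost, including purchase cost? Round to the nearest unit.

Q* ≈ 1,300 kegs

Holding cost per unit per year at price C is H = 0.21·C.
For each price level, check whether its EOQ is feasible; otherwise the best quantity at that price is the breakpoint.
EOQ at $149.00 = 572.6 (feasible in tier 1): TC = 18,000×$149.00 + (18,000/572.6)×285 + (572.6/2)×0.21×$149.00 = $2,699,917.46.
EOQ at $143.70 = 583.1 < 810, so use break Q=810: TC = 18,000×$143.70 + (18,000/810.0)×285 + (810.0/2)×0.21×$143.70 = $2,605,155.02.
EOQ at $123.90 = 628.0 < 1300, so use break Q=1300: TC = 18,000×$123.90 + (18,000/1300.0)×285 + (1300.0/2)×0.21×$123.90 = $2,251,058.50.
EOQ at $122.90 = 630.5 < 5300, so use break Q=5300: TC = 18,000×$122.90 + (18,000/5300.0)×285 + (5300.0/2)×0.21×$122.90 = $2,281,561.77.
Lowest total cost is $2,251,058.50 at Q = 1300.0.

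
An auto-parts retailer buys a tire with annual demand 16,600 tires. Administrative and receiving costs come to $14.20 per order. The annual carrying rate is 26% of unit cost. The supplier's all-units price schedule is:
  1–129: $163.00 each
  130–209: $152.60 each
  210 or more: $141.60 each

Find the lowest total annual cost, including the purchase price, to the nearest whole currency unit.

Holding cost per unit per year at price C is H = 0.26·C.
Candidates are each tier's EOQ (if it falls in that tier) and each price-break quantity.
EOQ at $163.00 = 105.5 (feasible in tier 1): TC = 16,600×$163.00 + (16,600/105.5)×14.2 + (105.5/2)×0.26×$163.00 = $2,710,269.86.
EOQ at $152.60 = 109.0 < 130, so use break Q=130: TC = 16,600×$152.60 + (16,600/130.0)×14.2 + (130.0/2)×0.26×$152.60 = $2,537,552.17.
EOQ at $141.60 = 113.2 < 210, so use break Q=210: TC = 16,600×$141.60 + (16,600/210.0)×14.2 + (210.0/2)×0.26×$141.60 = $2,355,548.16.
Lowest total cost among the candidates is at Q = 210.0.

TC* ≈ $2,355,548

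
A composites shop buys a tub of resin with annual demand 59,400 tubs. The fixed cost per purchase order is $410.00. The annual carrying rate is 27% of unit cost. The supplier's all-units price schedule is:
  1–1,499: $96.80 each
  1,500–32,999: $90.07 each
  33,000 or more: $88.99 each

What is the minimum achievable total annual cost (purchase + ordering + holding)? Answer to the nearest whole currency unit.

TC* ≈ $5,384,633

Holding cost per unit per year at price C is H = 0.27·C.
Candidates are each tier's EOQ (if it falls in that tier) and each price-break quantity.
EOQ at $96.80 = 1365.2 (feasible in tier 1): TC = 59,400×$96.80 + (59,400/1365.2)×410 + (1365.2/2)×0.27×$96.80 = $5,785,599.58.
EOQ at $90.07 = 1415.2 < 1500, so use break Q=1500: TC = 59,400×$90.07 + (59,400/1500.0)×410 + (1500.0/2)×0.27×$90.07 = $5,384,633.17.
EOQ at $88.99 = 1423.8 < 33000, so use break Q=33000: TC = 59,400×$88.99 + (59,400/33000.0)×410 + (33000.0/2)×0.27×$88.99 = $5,683,194.45.
Lowest total cost among the candidates is at Q = 1500.0.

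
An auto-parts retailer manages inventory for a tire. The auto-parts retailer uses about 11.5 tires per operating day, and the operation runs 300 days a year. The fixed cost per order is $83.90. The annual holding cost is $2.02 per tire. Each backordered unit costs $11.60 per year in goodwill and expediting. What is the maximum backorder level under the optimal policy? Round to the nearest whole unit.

S* ≈ 86 tires

Annual demand D = 11.5 × 300 = 3,450.
With planned backorders, Q* = √(2DS/H) · √((H+B)/B).
√(2DS/H) = √(2 × 3,450 × 83.9 / 2.02) = 535.340.
√((H+B)/B) = √((2.02+11.6)/11.6) = 1.0836.
Q* ≈ 580.082.
S* = Q* · H/(H+B) = 580.082 × 2.02/13.62 ≈ 86.033.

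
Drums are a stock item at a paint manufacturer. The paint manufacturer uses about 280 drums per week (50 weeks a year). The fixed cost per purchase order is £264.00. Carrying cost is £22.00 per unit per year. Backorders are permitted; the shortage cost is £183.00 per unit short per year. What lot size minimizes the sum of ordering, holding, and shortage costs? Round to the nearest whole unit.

Q* ≈ 614 drums

Annual demand D = 280 × 50 = 14,000.
With planned backorders, Q* = √(2DS/H) · √((H+B)/B).
√(2DS/H) = √(2 × 14,000 × 264 / 22) = 579.655.
√((H+B)/B) = √((22+183)/183) = 1.0584.
Q* ≈ 613.509.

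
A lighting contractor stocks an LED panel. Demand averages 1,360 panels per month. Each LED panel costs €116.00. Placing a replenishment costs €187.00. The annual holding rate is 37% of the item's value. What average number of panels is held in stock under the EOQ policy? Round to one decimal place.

Average inventory ≈ 188.6 panels

Annual demand D = 1,360 × 12 = 16,320.
Holding cost H = 0.37 × €116.00 = €42.9200 per unit per year.
EOQ = √(2DS/H) = √(2 × 16,320 × 187 / 42.92) ≈ 377.11.
Average inventory = Q*/2 ≈ 377.11 / 2 = 188.554.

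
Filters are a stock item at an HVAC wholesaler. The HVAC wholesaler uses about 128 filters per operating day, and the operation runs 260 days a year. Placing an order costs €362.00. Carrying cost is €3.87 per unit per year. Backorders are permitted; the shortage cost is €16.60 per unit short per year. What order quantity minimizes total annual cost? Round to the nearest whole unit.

Q* ≈ 2,771 filters

Annual demand D = 128 × 260 = 33,280.
With planned backorders, Q* = √(2DS/H) · √((H+B)/B).
√(2DS/H) = √(2 × 33,280 × 362 / 3.87) = 2495.201.
√((H+B)/B) = √((3.87+16.6)/16.6) = 1.1105.
Q* ≈ 2770.833.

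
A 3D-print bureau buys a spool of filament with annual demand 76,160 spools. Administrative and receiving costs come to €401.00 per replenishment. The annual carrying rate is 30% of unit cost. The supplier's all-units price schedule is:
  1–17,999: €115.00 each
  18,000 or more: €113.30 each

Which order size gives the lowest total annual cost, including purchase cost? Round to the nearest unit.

Holding cost per unit per year at price C is H = 0.30·C.
Candidates are each tier's EOQ (if it falls in that tier) and each price-break quantity.
EOQ at €115.00 = 1330.6 (feasible in tier 1): TC = 76,160×€115.00 + (76,160/1330.6)×401 + (1330.6/2)×0.30×€115.00 = €8,804,305.02.
EOQ at €113.30 = 1340.5 < 18000, so use break Q=18000: TC = 76,160×€113.30 + (76,160/18000.0)×401 + (18000.0/2)×0.30×€113.30 = €8,936,534.68.
Lowest total cost is €8,804,305.02 at Q = 1330.6.

Q* ≈ 1,331 spools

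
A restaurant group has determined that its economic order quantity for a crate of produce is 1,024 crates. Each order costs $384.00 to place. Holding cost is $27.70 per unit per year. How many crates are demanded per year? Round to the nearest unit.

Squaring Q* = √(2DS/H) gives Q*² = 2DS/H.
From Q* = √(2DS/H): D = Q*²H / (2S) = 1,024² × 27.7 / (2 × 384) = 37819.733.

D ≈ 37,820 crates per year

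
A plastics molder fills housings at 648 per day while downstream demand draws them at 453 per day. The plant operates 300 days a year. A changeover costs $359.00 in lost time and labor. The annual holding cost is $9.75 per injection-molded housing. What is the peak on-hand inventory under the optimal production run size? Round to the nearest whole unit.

I_max ≈ 1,735 housings

Annual demand D = 453 × 300 = 135,900.
Production build-up factor (1 − d/p) = 1 − 453/648 = 0.3009.
Q* = √(2DS / (H(1 − d/p))) = √(2 × 135,900 × 359 / (9.75 × 0.3009)).
= √(97,576,200 / 2.934) ≈ 5766.866.
Maximum inventory = Q*(1 − d/p) = 5766.866 × 0.3009 ≈ 1735.399.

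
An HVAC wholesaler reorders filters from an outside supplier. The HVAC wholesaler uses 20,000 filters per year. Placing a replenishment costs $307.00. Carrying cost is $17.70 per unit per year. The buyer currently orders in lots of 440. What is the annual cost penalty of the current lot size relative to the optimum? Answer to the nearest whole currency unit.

EOQ = √(2DS/H) = √(2 × 20,000 × 307 / 17.7) ≈ 832.94.
Cost at Q* = (D/Q*)S + (Q*/2)H = √(2DSH) ≈ $14,743.00.
Cost at Q = 440: (20,000/440)×307 + (440/2)×17.7 = $13,954.55 + $3,894.00 = $17,848.55.
Excess = $17,848.55 − $14,743.00 = $3,105.55.

Extra cost ≈ $3,106 per year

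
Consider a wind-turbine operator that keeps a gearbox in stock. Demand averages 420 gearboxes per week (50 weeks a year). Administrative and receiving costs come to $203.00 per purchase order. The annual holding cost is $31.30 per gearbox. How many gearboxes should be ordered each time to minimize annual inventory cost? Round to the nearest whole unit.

Annual demand D = 420 × 50 = 21,000.
EOQ = √(2DS / H) = √(2 × 21,000 × 203 / 31.3).
= √(8,526,000 / 31.3) = √272,396.1661 ≈ 521.916.

Q* ≈ 522 gearboxes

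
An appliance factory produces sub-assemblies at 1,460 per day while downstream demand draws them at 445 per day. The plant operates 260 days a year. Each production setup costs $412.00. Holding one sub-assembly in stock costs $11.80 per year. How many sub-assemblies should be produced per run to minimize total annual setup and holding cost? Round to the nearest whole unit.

Annual demand D = 445 × 260 = 115,700.
Production build-up factor (1 − d/p) = 1 − 445/1,460 = 0.6952.
Q* = √(2DS / (H(1 − d/p))) = √(2 × 115,700 × 412 / (11.8 × 0.6952)).
= √(95,336,800 / 8.2034) ≈ 3409.045.

Q* ≈ 3,409 sub-assemblies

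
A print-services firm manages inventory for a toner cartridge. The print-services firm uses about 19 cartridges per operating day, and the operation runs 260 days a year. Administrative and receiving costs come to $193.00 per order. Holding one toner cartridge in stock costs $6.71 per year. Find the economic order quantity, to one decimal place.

Q* ≈ 533.1 cartridges

Annual demand D = 19 × 260 = 4,940.
EOQ = √(2DS / H) = √(2 × 4,940 × 193 / 6.71).
= √(1,906,840 / 6.71) = √284,178.8376 ≈ 533.084.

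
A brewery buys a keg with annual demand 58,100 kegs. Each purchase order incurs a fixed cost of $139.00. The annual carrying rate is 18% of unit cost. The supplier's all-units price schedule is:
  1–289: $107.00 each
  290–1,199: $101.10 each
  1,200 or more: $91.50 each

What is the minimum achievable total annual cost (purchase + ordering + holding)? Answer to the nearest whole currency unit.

Holding cost per unit per year at price C is H = 0.18·C.
Candidates are each tier's EOQ (if it falls in that tier) and each price-break quantity.
Tier 1 ($107.00): EOQ = 915.8 exceeds tier's upper bound 289, so this tier is dominated.
EOQ at $101.10 = 942.1 (feasible in tier 2): TC = 58,100×$101.10 + (58,100/942.1)×139 + (942.1/2)×0.18×$101.10 = $5,891,054.40.
EOQ at $91.50 = 990.3 < 1200, so use break Q=1200: TC = 58,100×$91.50 + (58,100/1200.0)×139 + (1200.0/2)×0.18×$91.50 = $5,332,761.92.
Lowest total cost among the candidates is at Q = 1200.0.

TC* ≈ $5,332,762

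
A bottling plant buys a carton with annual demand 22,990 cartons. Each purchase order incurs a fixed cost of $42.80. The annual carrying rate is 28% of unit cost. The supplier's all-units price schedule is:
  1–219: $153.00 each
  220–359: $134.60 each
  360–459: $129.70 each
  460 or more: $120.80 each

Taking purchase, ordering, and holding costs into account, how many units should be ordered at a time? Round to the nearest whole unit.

Holding cost per unit per year at price C is H = 0.28·C.
For each price level, check whether its EOQ is feasible; otherwise the best quantity at that price is the breakpoint.
EOQ at $153.00 = 214.3 (feasible in tier 1): TC = 22,990×$153.00 + (22,990/214.3)×42.8 + (214.3/2)×0.28×$153.00 = $3,526,651.87.
EOQ at $134.60 = 228.5 (feasible in tier 2): TC = 22,990×$134.60 + (22,990/228.5)×42.8 + (228.5/2)×0.28×$134.60 = $3,103,066.08.
EOQ at $129.70 = 232.8 < 360, so use break Q=360: TC = 22,990×$129.70 + (22,990/360.0)×42.8 + (360.0/2)×0.28×$129.70 = $2,991,073.14.
EOQ at $120.80 = 241.2 < 460, so use break Q=460: TC = 22,990×$120.80 + (22,990/460.0)×42.8 + (460.0/2)×0.28×$120.80 = $2,787,110.59.
Lowest total cost is $2,787,110.59 at Q = 460.0.

Q* ≈ 460 cartons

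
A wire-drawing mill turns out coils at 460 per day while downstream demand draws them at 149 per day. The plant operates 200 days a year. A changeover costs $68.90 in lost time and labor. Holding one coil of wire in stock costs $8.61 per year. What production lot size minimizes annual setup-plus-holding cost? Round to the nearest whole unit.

Annual demand D = 149 × 200 = 29,800.
Production build-up factor (1 − d/p) = 1 − 149/460 = 0.6761.
Q* = √(2DS / (H(1 − d/p))) = √(2 × 29,800 × 68.9 / (8.61 × 0.6761)).
= √(4,106,440 / 5.8211) ≈ 839.904.

Q* ≈ 840 coils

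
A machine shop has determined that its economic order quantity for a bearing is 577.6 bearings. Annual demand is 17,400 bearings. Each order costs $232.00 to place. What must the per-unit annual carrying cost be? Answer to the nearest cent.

The basic EOQ model gives Q* = √(2DS/H); rearrange for the unknown.
From Q* = √(2DS/H): H = 2DS / Q*² = 2 × 17,400 × 232 / 577.6² = 24.1999.

H ≈ $24.20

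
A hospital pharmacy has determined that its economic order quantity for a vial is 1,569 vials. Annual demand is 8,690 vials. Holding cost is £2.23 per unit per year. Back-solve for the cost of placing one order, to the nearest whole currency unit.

Invert the EOQ relation Q*² = 2DS/H.
From Q* = √(2DS/H): S = Q*²H / (2D) = 1,569² × 2.23 / (2 × 8,690) = 315.8646.

S ≈ £316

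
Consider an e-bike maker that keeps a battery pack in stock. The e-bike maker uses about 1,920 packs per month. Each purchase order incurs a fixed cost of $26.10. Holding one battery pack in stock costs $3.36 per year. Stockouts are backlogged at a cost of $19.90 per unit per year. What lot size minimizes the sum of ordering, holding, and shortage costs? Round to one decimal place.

Q* ≈ 646.8 packs

Annual demand D = 1,920 × 12 = 23,040.
With planned backorders, Q* = √(2DS/H) · √((H+B)/B).
√(2DS/H) = √(2 × 23,040 × 26.1 / 3.36) = 598.283.
√((H+B)/B) = √((3.36+19.9)/19.9) = 1.0811.
Q* ≈ 646.823.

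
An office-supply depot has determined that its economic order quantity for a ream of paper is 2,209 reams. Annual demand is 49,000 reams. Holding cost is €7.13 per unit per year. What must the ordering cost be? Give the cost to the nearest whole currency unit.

Squaring Q* = √(2DS/H) gives Q*² = 2DS/H.
From Q* = √(2DS/H): S = Q*²H / (2D) = 2,209² × 7.13 / (2 × 49,000) = 355.0217.

S ≈ €355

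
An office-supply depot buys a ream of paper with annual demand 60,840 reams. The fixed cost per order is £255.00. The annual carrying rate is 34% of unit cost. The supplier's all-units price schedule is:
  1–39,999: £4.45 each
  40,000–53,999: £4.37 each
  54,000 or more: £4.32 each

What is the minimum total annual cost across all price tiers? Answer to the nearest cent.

Holding cost per unit per year at price C is H = 0.34·C.
Candidates are each tier's EOQ (if it falls in that tier) and each price-break quantity.
EOQ at £4.45 = 4528.6 (feasible in tier 1): TC = 60,840×£4.45 + (60,840/4528.6)×255 + (4528.6/2)×0.34×£4.45 = £277,589.71.
EOQ at £4.37 = 4569.8 < 40000, so use break Q=40000: TC = 60,840×£4.37 + (60,840/40000.0)×255 + (40000.0/2)×0.34×£4.37 = £295,974.65.
EOQ at £4.32 = 4596.2 < 54000, so use break Q=54000: TC = 60,840×£4.32 + (60,840/54000.0)×255 + (54000.0/2)×0.34×£4.32 = £302,773.70.
Lowest total cost among the candidates is at Q = 4528.6.

TC* ≈ £277,589.71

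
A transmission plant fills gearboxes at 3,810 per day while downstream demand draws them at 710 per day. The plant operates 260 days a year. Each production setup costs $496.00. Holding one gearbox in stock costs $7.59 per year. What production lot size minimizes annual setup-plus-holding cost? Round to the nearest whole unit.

Annual demand D = 710 × 260 = 184,600.
Production build-up factor (1 − d/p) = 1 − 710/3,810 = 0.8136.
Q* = √(2DS / (H(1 − d/p))) = √(2 × 184,600 × 496 / (7.59 × 0.8136)).
= √(183,123,200 / 6.1756) ≈ 5445.433.

Q* ≈ 5,445 gearboxes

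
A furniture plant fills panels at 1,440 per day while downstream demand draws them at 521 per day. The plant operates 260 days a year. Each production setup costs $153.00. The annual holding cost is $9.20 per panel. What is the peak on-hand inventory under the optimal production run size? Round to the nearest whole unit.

I_max ≈ 1,696 panels

Annual demand D = 521 × 260 = 135,460.
Production build-up factor (1 − d/p) = 1 − 521/1,440 = 0.6382.
Q* = √(2DS / (H(1 − d/p))) = √(2 × 135,460 × 153 / (9.2 × 0.6382)).
= √(41,450,760 / 5.8714) ≈ 2657.026.
Maximum inventory = Q*(1 − d/p) = 2657.026 × 0.6382 ≈ 1695.699.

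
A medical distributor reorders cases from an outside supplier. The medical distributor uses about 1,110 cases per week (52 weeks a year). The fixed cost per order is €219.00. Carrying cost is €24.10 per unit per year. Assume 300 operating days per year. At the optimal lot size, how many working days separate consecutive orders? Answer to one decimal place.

T ≈ 5.3 days

Annual demand D = 1,110 × 52 = 57,720.
EOQ = √(2DS/H) = √(2 × 57,720 × 219 / 24.1) ≈ 1024.22.
Cycle time = Q*/D × 300 = 1024.22 / 57,720 × 300 ≈ 5.323 days.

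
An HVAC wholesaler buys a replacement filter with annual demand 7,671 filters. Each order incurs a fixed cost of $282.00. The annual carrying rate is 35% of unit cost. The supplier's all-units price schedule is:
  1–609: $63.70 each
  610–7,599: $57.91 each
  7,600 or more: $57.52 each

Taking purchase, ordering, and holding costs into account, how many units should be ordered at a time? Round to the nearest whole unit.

Holding cost per unit per year at price C is H = 0.35·C.
Evaluate total cost at each tier's feasible EOQ or, if the EOQ is below the tier, at the tier's minimum quantity.
EOQ at $63.70 = 440.5 (feasible in tier 1): TC = 7,671×$63.70 + (7,671/440.5)×282 + (440.5/2)×0.35×$63.70 = $498,464.01.
EOQ at $57.91 = 462.0 < 610, so use break Q=610: TC = 7,671×$57.91 + (7,671/610.0)×282 + (610.0/2)×0.35×$57.91 = $453,955.77.
EOQ at $57.52 = 463.6 < 7600, so use break Q=7600: TC = 7,671×$57.52 + (7,671/7600.0)×282 + (7600.0/2)×0.35×$57.52 = $518,022.15.
Lowest total cost is $453,955.77 at Q = 610.0.

Q* ≈ 610 filters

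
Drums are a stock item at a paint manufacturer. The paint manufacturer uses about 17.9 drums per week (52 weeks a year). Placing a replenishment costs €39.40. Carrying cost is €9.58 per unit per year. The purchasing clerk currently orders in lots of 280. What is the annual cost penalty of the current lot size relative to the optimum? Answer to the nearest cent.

Annual demand D = 17.9 × 52 = 930.8.
EOQ = √(2DS/H) = √(2 × 930.8 × 39.4 / 9.58) ≈ 87.50.
Cost at Q* = (D/Q*)S + (Q*/2)H = √(2DSH) ≈ €838.25.
Cost at Q = 280: (930.8/280)×39.4 + (280/2)×9.58 = €130.98 + €1,341.20 = €1,472.18.
Excess = €1,472.18 − €838.25 = €633.93.

Extra cost ≈ €633.93 per year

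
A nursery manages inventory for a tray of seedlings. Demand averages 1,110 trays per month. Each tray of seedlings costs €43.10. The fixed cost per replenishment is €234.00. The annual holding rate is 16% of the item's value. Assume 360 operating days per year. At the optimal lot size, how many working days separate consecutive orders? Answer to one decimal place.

Annual demand D = 1,110 × 12 = 13,320.
Holding cost H = 0.16 × €43.10 = €6.8960 per unit per year.
The optimal lot size = √(2DS/H) = √(2 × 13,320 × 234 / 6.896) ≈ 950.77.
Cycle time = Q*/D × 360 = 950.77 / 13,320 × 360 ≈ 25.697 days.

T ≈ 25.7 days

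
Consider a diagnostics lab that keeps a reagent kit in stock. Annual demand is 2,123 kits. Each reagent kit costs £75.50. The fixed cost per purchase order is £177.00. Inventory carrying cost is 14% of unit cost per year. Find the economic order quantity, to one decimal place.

Holding cost H = 0.14 × £75.50 = £10.5700 per unit per year.
EOQ = √(2DS / H) = √(2 × 2,123 × 177 / 10.57).
= √(751,542 / 10.57) = √71,101.4191 ≈ 266.648.

Q* ≈ 266.6 kits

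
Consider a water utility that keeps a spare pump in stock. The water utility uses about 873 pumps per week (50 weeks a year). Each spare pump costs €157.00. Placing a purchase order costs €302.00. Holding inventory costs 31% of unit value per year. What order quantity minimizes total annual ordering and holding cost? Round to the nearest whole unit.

Q* ≈ 736 pumps

Annual demand D = 873 × 50 = 43,650.
Holding cost H = 0.31 × €157.00 = €48.6700 per unit per year.
EOQ = √(2DS / H) = √(2 × 43,650 × 302 / 48.67).
= √(26,364,600 / 48.67) = √541,701.2533 ≈ 736.004.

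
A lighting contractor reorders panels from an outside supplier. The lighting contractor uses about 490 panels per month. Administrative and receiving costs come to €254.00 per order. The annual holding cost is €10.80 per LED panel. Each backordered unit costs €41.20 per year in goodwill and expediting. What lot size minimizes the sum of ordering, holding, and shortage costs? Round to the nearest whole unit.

Q* ≈ 591 panels

Annual demand D = 490 × 12 = 5,880.
With planned backorders, Q* = √(2DS/H) · √((H+B)/B).
√(2DS/H) = √(2 × 5,880 × 254 / 10.8) = 525.907.
√((H+B)/B) = √((10.8+41.2)/41.2) = 1.1234.
Q* ≈ 590.829.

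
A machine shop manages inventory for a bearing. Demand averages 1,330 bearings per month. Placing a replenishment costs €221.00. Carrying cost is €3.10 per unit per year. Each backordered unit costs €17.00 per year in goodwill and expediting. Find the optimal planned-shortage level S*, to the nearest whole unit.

Annual demand D = 1,330 × 12 = 15,960.
With planned backorders, Q* = √(2DS/H) · √((H+B)/B).
√(2DS/H) = √(2 × 15,960 × 221 / 3.1) = 1508.505.
√((H+B)/B) = √((3.1+17)/17) = 1.0874.
Q* ≈ 1640.289.
S* = Q* · H/(H+B) = 1640.289 × 3.1/20.1 ≈ 252.980.

S* ≈ 253 bearings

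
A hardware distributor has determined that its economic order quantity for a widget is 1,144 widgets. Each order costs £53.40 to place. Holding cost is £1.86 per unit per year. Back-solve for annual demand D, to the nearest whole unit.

D ≈ 22,793 widgets per year

Invert the EOQ relation Q*² = 2DS/H.
From Q* = √(2DS/H): D = Q*²H / (2S) = 1,144² × 1.86 / (2 × 53.4) = 22792.593.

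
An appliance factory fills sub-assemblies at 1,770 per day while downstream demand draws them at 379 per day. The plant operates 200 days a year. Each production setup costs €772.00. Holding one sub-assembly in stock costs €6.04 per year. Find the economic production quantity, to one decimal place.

Annual demand D = 379 × 200 = 75,800.
Production build-up factor (1 − d/p) = 1 − 379/1,770 = 0.7859.
Q* = √(2DS / (H(1 − d/p))) = √(2 × 75,800 × 772 / (6.04 × 0.7859)).
= √(117,035,200 / 4.7467) ≈ 4965.498.

Q* ≈ 4,965.5 sub-assemblies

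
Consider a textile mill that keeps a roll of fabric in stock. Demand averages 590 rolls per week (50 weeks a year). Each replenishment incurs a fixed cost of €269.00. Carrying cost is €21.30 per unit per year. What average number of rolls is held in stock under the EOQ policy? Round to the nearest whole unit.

Average inventory ≈ 432 rolls

Annual demand D = 590 × 50 = 29,500.
EOQ = √(2DS/H) = √(2 × 29,500 × 269 / 21.3) ≈ 863.20.
Average inventory = Q*/2 ≈ 863.20 / 2 = 431.601.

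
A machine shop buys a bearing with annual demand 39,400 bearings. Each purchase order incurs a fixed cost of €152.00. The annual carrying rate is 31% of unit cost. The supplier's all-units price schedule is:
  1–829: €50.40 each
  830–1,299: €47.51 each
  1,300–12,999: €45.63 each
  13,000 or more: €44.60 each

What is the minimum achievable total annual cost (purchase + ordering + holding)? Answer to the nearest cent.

Holding cost per unit per year at price C is H = 0.31·C.
Candidates are each tier's EOQ (if it falls in that tier) and each price-break quantity.
Tier 1 (€50.40): EOQ = 875.6 exceeds tier's upper bound 829, so this tier is dominated.
EOQ at €47.51 = 901.8 (feasible in tier 2): TC = 39,400×€47.51 + (39,400/901.8)×152 + (901.8/2)×0.31×€47.51 = €1,885,175.84.
EOQ at €45.63 = 920.2 < 1300, so use break Q=1300: TC = 39,400×€45.63 + (39,400/1300.0)×152 + (1300.0/2)×0.31×€45.63 = €1,811,623.21.
EOQ at €44.60 = 930.8 < 13000, so use break Q=13000: TC = 39,400×€44.60 + (39,400/13000.0)×152 + (13000.0/2)×0.31×€44.60 = €1,847,569.68.
Lowest total cost among the candidates is at Q = 1300.0.

TC* ≈ €1,811,623.21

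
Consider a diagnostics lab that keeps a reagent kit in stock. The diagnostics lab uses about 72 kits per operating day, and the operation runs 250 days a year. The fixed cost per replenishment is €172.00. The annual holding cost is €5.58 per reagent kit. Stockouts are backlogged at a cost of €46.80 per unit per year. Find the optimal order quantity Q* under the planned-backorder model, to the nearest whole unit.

Annual demand D = 72 × 250 = 18,000.
With planned backorders, Q* = √(2DS/H) · √((H+B)/B).
√(2DS/H) = √(2 × 18,000 × 172 / 5.58) = 1053.412.
√((H+B)/B) = √((5.58+46.8)/46.8) = 1.0579.
Q* ≈ 1114.444.

Q* ≈ 1,114 kits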